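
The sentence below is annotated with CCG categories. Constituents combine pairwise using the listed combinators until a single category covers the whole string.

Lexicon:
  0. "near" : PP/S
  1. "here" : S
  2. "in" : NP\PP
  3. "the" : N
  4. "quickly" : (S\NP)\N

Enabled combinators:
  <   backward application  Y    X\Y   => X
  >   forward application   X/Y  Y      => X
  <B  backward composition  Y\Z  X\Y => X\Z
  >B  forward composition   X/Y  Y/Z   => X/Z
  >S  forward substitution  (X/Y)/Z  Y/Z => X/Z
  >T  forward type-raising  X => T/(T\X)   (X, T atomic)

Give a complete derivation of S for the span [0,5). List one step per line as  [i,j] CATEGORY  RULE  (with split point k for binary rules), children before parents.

[0,1] PP/S  lex  "near"
[1,2] S  lex  "here"
[0,2] PP  >  k=1
[2,3] NP\PP  lex  "in"
[3,4] N  lex  "the"
[4,5] (S\NP)\N  lex  "quickly"
[3,5] S\NP  <  k=4
[2,5] S\PP  <B  k=3
[0,5] S  <  k=2

[0,5] S   <
  [0,2] PP   >
    [0,1] "near" : PP/S
    [1,2] "here" : S
  [2,5] S\PP   <B
    [2,3] "in" : NP\PP
    [3,5] S\NP   <
      [3,4] "the" : N
      [4,5] "quickly" : (S\NP)\N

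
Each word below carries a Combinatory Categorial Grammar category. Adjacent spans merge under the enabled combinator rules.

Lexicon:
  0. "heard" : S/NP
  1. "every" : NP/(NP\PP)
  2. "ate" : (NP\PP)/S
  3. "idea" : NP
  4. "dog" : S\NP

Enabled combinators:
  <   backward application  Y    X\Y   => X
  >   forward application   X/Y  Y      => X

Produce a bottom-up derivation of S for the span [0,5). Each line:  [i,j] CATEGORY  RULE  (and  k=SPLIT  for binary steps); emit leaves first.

[0,5] S   >
  [0,1] "heard" : S/NP
  [1,5] NP   >
    [1,2] "every" : NP/(NP\PP)
    [2,5] NP\PP   >
      [2,3] "ate" : (NP\PP)/S
      [3,5] S   <
        [3,4] "idea" : NP
        [4,5] "dog" : S\NP

[0,1] S/NP  lex  "heard"
[1,2] NP/(NP\PP)  lex  "every"
[2,3] (NP\PP)/S  lex  "ate"
[3,4] NP  lex  "idea"
[4,5] S\NP  lex  "dog"
[3,5] S  <  k=4
[2,5] NP\PP  >  k=3
[1,5] NP  >  k=2
[0,5] S  >  k=1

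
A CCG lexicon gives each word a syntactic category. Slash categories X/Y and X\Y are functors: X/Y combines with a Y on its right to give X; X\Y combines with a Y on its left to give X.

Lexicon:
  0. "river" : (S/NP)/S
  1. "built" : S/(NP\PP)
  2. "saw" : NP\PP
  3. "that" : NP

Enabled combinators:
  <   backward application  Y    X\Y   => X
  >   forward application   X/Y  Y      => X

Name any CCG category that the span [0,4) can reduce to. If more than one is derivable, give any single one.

S

[0,4] S   >
  [0,3] S/NP   >
    [0,1] "river" : (S/NP)/S
    [1,3] S   >
      [1,2] "built" : S/(NP\PP)
      [2,3] "saw" : NP\PP
  [3,4] "that" : NP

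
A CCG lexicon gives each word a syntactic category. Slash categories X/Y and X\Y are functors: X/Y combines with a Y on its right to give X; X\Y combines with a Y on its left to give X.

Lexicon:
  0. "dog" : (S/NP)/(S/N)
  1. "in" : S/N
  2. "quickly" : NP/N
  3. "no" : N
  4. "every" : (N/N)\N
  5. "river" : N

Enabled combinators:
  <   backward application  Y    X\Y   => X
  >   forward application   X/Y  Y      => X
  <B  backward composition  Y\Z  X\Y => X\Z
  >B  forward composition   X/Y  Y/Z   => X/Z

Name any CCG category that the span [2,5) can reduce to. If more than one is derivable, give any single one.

[0,6] S   >
  [0,5] S/N   >B
    [0,2] S/NP   >
      [0,1] "dog" : (S/NP)/(S/N)
      [1,2] "in" : S/N
    [2,5] NP/N   >B
      [2,3] "quickly" : NP/N
      [3,5] N/N   <
        [3,4] "no" : N
        [4,5] "every" : (N/N)\N
  [5,6] "river" : N

NP/N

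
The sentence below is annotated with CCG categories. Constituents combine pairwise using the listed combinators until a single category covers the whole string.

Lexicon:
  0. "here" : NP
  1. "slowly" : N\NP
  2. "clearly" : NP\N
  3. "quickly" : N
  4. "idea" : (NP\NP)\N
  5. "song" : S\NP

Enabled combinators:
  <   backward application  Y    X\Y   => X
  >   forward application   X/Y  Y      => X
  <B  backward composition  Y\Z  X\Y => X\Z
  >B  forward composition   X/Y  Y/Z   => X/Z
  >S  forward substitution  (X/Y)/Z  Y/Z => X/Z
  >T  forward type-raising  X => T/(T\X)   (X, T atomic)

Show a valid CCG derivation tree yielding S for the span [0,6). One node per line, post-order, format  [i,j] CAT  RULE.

[0,6] S   <
  [0,3] NP   <
    [0,2] N   >
      [0,1] N/(N\NP)   >T
        [0,1] "here" : NP
      [1,2] "slowly" : N\NP
    [2,3] "clearly" : NP\N
  [3,6] S\NP   <B
    [3,5] NP\NP   <
      [3,4] "quickly" : N
      [4,5] "idea" : (NP\NP)\N
    [5,6] "song" : S\NP

[0,1] NP  lex  "here"
[0,1] N/(N\NP)  >T
[1,2] N\NP  lex  "slowly"
[0,2] N  >  k=1
[2,3] NP\N  lex  "clearly"
[0,3] NP  <  k=2
[3,4] N  lex  "quickly"
[4,5] (NP\NP)\N  lex  "idea"
[3,5] NP\NP  <  k=4
[5,6] S\NP  lex  "song"
[3,6] S\NP  <B  k=5
[0,6] S  <  k=3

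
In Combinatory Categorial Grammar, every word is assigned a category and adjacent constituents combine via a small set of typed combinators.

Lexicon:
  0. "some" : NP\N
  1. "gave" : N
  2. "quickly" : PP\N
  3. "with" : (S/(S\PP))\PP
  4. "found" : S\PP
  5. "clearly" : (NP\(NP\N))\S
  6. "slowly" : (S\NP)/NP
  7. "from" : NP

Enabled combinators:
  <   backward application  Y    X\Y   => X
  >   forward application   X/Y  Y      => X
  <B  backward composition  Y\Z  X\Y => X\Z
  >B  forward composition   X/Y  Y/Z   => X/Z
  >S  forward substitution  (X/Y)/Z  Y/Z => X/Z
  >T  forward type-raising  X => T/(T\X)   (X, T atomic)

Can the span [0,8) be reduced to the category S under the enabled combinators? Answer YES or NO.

YES

[0,8] S   <
  [0,6] NP   <
    [0,1] "some" : NP\N
    [1,6] NP\(NP\N)   <
      [1,5] S   >
        [1,4] S/(S\PP)   <
          [1,3] PP   >
            [1,2] PP/(PP\N)   >T
              [1,2] "gave" : N
            [2,3] "quickly" : PP\N
          [3,4] "with" : (S/(S\PP))\PP
        [4,5] "found" : S\PP
      [5,6] "clearly" : (NP\(NP\N))\S
  [6,8] S\NP   >
    [6,7] "slowly" : (S\NP)/NP
    [7,8] "from" : NP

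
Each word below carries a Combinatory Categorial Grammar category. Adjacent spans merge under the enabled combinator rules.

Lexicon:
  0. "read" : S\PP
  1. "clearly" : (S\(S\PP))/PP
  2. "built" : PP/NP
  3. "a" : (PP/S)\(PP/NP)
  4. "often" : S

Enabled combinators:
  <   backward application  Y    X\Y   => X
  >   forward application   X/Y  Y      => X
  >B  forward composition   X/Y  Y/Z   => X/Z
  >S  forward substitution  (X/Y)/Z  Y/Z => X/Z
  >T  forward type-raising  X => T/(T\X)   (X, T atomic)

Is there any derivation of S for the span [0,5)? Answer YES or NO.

[0,5] S   <
  [0,1] "read" : S\PP
  [1,5] S\(S\PP)   >
    [1,2] "clearly" : (S\(S\PP))/PP
    [2,5] PP   >
      [2,4] PP/S   <
        [2,3] "built" : PP/NP
        [3,4] "a" : (PP/S)\(PP/NP)
      [4,5] "often" : S

YES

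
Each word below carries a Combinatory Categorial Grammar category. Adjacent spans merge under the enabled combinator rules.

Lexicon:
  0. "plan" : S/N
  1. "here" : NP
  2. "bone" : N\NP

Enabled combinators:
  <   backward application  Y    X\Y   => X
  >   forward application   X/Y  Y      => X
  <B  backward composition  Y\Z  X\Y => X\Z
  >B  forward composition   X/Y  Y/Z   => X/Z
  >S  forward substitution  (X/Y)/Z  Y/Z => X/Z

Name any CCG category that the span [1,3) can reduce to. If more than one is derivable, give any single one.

N

[0,3] S   >
  [0,1] "plan" : S/N
  [1,3] N   <
    [1,2] "here" : NP
    [2,3] "bone" : N\NP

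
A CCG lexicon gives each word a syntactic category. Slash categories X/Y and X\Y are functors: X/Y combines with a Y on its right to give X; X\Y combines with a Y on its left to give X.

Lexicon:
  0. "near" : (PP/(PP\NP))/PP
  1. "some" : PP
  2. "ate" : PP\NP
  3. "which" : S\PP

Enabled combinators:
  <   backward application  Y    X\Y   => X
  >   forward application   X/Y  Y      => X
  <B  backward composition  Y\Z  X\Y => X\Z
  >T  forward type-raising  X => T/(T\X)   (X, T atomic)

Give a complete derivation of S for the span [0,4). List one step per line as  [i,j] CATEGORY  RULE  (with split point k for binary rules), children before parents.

[0,4] S   <
  [0,3] PP   >
    [0,2] PP/(PP\NP)   >
      [0,1] "near" : (PP/(PP\NP))/PP
      [1,2] "some" : PP
    [2,3] "ate" : PP\NP
  [3,4] "which" : S\PP

[0,1] (PP/(PP\NP))/PP  lex  "near"
[1,2] PP  lex  "some"
[0,2] PP/(PP\NP)  >  k=1
[2,3] PP\NP  lex  "ate"
[0,3] PP  >  k=2
[3,4] S\PP  lex  "which"
[0,4] S  <  k=3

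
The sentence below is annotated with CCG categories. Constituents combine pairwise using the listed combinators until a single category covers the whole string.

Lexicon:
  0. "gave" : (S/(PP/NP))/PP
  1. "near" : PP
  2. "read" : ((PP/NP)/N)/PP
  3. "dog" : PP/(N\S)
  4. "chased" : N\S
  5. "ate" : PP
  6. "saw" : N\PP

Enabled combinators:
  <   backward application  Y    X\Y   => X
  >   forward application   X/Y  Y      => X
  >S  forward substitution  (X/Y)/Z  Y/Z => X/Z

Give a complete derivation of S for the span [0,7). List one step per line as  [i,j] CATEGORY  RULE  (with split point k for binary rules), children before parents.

[0,1] (S/(PP/NP))/PP  lex  "gave"
[1,2] PP  lex  "near"
[0,2] S/(PP/NP)  >  k=1
[2,3] ((PP/NP)/N)/PP  lex  "read"
[3,4] PP/(N\S)  lex  "dog"
[4,5] N\S  lex  "chased"
[3,5] PP  >  k=4
[2,5] (PP/NP)/N  >  k=3
[5,6] PP  lex  "ate"
[6,7] N\PP  lex  "saw"
[5,7] N  <  k=6
[2,7] PP/NP  >  k=5
[0,7] S  >  k=2

[0,7] S   >
  [0,2] S/(PP/NP)   >
    [0,1] "gave" : (S/(PP/NP))/PP
    [1,2] "near" : PP
  [2,7] PP/NP   >
    [2,5] (PP/NP)/N   >
      [2,3] "read" : ((PP/NP)/N)/PP
      [3,5] PP   >
        [3,4] "dog" : PP/(N\S)
        [4,5] "chased" : N\S
    [5,7] N   <
      [5,6] "ate" : PP
      [6,7] "saw" : N\PP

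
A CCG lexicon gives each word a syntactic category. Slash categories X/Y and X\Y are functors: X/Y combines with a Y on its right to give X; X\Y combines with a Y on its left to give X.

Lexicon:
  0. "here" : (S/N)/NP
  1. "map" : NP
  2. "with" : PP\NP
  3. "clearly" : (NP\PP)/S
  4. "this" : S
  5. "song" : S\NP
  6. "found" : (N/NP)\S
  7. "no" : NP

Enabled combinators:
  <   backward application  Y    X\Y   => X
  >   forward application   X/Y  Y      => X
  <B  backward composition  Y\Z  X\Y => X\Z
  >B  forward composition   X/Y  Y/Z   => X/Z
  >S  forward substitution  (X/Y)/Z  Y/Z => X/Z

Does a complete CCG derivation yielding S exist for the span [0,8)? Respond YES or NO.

YES

[0,8] S   >
  [0,7] S/NP   >S
    [0,1] "here" : (S/N)/NP
    [1,7] N/NP   <
      [1,6] S   <
        [1,5] NP   <
          [1,3] PP   <
            [1,2] "map" : NP
            [2,3] "with" : PP\NP
          [3,5] NP\PP   >
            [3,4] "clearly" : (NP\PP)/S
            [4,5] "this" : S
        [5,6] "song" : S\NP
      [6,7] "found" : (N/NP)\S
  [7,8] "no" : NP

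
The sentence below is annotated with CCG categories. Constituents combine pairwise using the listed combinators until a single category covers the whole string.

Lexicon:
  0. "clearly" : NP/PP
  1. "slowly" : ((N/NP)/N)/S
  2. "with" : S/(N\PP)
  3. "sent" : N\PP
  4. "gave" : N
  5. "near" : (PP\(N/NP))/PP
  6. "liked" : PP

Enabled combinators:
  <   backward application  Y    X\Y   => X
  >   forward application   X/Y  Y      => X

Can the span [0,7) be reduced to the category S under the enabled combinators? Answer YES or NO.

NO

NP/PP ((N/NP)/N)/S S/(N\PP) N\PP N (PP\(N/NP))/PP PP
CKY chart[0,7] = {NP}; S ∉ chart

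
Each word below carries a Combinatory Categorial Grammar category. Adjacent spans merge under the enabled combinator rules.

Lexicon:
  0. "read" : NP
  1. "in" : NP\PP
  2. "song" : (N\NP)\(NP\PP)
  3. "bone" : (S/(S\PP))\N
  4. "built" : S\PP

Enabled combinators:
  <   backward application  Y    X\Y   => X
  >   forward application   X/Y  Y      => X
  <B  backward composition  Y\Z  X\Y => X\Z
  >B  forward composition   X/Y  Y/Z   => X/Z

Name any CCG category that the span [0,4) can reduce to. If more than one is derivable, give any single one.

S/(S\PP)

[0,5] S   >
  [0,4] S/(S\PP)   <
    [0,3] N   <
      [0,1] "read" : NP
      [1,3] N\NP   <
        [1,2] "in" : NP\PP
        [2,3] "song" : (N\NP)\(NP\PP)
    [3,4] "bone" : (S/(S\PP))\N
  [4,5] "built" : S\PP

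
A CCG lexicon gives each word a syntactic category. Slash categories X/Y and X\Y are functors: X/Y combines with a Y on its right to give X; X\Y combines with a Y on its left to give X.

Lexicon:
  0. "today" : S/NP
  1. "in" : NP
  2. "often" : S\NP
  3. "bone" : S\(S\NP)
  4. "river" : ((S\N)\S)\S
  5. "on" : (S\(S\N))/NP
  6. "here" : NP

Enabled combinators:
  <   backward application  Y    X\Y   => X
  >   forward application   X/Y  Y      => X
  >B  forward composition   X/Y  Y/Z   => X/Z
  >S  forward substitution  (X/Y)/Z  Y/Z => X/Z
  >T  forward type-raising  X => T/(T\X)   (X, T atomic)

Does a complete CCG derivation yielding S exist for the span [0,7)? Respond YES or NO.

YES

[0,7] S   <
  [0,5] S\N   <
    [0,2] S   >
      [0,1] "today" : S/NP
      [1,2] "in" : NP
    [2,5] (S\N)\S   <
      [2,4] S   <
        [2,3] "often" : S\NP
        [3,4] "bone" : S\(S\NP)
      [4,5] "river" : ((S\N)\S)\S
  [5,7] S\(S\N)   >
    [5,6] "on" : (S\(S\N))/NP
    [6,7] "here" : NP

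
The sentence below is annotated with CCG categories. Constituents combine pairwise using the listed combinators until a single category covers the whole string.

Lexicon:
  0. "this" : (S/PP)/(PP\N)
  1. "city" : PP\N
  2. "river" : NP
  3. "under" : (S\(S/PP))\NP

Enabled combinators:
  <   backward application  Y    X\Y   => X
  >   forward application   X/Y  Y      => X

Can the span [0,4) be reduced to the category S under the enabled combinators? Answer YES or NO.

YES

[0,4] S   <
  [0,2] S/PP   >
    [0,1] "this" : (S/PP)/(PP\N)
    [1,2] "city" : PP\N
  [2,4] S\(S/PP)   <
    [2,3] "river" : NP
    [3,4] "under" : (S\(S/PP))\NP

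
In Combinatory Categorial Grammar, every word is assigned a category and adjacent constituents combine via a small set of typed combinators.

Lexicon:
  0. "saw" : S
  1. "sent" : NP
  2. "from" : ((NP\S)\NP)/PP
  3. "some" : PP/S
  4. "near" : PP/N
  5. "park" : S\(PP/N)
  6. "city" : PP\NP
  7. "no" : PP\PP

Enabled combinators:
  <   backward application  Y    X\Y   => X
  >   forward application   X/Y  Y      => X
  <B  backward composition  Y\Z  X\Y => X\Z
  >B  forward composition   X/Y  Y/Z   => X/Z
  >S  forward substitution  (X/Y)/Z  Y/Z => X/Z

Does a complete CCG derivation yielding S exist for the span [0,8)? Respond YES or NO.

NO

S NP ((NP\S)\NP)/PP PP/S PP/N S\(PP/N) PP\NP PP\PP
CKY chart[0,8] = {PP}; S ∉ chart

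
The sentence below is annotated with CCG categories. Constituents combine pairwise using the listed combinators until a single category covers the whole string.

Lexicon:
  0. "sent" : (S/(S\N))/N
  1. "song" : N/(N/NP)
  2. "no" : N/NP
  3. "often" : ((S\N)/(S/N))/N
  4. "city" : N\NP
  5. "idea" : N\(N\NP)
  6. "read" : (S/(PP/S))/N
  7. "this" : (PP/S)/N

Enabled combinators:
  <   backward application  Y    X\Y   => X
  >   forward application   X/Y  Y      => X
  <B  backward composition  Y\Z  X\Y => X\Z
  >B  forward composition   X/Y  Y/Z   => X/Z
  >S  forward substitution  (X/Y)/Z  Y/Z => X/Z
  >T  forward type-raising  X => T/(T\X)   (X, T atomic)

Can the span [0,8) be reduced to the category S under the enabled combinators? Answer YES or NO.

YES

[0,8] S   >
  [0,3] S/(S\N)   >
    [0,1] "sent" : (S/(S\N))/N
    [1,3] N   >
      [1,2] "song" : N/(N/NP)
      [2,3] "no" : N/NP
  [3,8] S\N   >
    [3,6] (S\N)/(S/N)   >
      [3,4] "often" : ((S\N)/(S/N))/N
      [4,6] N   <
        [4,5] "city" : N\NP
        [5,6] "idea" : N\(N\NP)
    [6,8] S/N   >S
      [6,7] "read" : (S/(PP/S))/N
      [7,8] "this" : (PP/S)/N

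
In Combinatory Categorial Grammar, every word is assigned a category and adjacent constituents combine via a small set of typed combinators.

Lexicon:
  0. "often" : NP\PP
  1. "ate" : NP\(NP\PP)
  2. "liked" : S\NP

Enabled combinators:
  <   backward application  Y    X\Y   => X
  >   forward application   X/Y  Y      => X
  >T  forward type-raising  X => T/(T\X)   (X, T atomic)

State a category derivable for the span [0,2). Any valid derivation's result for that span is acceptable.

NP

[0,3] S   <
  [0,2] NP   <
    [0,1] "often" : NP\PP
    [1,2] "ate" : NP\(NP\PP)
  [2,3] "liked" : S\NP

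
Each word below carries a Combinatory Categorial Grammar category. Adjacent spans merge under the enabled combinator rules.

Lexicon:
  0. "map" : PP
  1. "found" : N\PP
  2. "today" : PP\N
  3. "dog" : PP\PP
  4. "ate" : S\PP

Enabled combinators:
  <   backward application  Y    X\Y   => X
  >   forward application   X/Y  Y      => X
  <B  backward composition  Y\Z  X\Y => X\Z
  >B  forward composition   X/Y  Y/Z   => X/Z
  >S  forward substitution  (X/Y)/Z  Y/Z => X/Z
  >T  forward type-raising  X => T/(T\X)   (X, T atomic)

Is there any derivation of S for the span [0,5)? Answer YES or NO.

[0,5] S   <
  [0,1] "map" : PP
  [1,5] S\PP   <B
    [1,4] PP\PP   <B
      [1,3] PP\PP   <B
        [1,2] "found" : N\PP
        [2,3] "today" : PP\N
      [3,4] "dog" : PP\PP
    [4,5] "ate" : S\PP

YES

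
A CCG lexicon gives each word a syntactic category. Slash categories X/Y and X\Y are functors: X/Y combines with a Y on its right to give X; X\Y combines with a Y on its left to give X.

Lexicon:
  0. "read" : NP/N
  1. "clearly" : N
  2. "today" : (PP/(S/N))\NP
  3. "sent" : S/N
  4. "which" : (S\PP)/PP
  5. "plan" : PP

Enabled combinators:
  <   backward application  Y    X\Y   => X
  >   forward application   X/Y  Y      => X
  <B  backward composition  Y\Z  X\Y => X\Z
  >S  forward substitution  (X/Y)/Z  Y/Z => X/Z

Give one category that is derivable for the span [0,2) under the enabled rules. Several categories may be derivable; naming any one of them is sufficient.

NP

[0,6] S   <
  [0,4] PP   >
    [0,3] PP/(S/N)   <
      [0,2] NP   >
        [0,1] "read" : NP/N
        [1,2] "clearly" : N
      [2,3] "today" : (PP/(S/N))\NP
    [3,4] "sent" : S/N
  [4,6] S\PP   >
    [4,5] "which" : (S\PP)/PP
    [5,6] "plan" : PP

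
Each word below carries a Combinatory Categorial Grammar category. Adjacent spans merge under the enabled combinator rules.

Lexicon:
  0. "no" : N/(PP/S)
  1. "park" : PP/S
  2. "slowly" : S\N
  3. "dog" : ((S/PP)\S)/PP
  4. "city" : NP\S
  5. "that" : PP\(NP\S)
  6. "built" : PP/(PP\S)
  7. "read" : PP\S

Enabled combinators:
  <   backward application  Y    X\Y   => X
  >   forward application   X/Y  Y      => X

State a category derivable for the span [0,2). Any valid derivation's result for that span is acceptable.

N

[0,8] S   >
  [0,6] S/PP   <
    [0,3] S   <
      [0,2] N   >
        [0,1] "no" : N/(PP/S)
        [1,2] "park" : PP/S
      [2,3] "slowly" : S\N
    [3,6] (S/PP)\S   >
      [3,4] "dog" : ((S/PP)\S)/PP
      [4,6] PP   <
        [4,5] "city" : NP\S
        [5,6] "that" : PP\(NP\S)
  [6,8] PP   >
    [6,7] "built" : PP/(PP\S)
    [7,8] "read" : PP\S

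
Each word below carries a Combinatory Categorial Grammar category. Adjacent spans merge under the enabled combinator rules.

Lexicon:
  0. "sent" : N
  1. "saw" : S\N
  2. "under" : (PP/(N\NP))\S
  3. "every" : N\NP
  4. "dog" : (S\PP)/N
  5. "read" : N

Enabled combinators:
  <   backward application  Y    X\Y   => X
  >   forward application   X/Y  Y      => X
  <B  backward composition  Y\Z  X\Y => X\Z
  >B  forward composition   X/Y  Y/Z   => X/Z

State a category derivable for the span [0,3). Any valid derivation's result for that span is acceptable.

[0,6] S   <
  [0,4] PP   >
    [0,3] PP/(N\NP)   <
      [0,2] S   <
        [0,1] "sent" : N
        [1,2] "saw" : S\N
      [2,3] "under" : (PP/(N\NP))\S
    [3,4] "every" : N\NP
  [4,6] S\PP   >
    [4,5] "dog" : (S\PP)/N
    [5,6] "read" : N

PP/(N\NP)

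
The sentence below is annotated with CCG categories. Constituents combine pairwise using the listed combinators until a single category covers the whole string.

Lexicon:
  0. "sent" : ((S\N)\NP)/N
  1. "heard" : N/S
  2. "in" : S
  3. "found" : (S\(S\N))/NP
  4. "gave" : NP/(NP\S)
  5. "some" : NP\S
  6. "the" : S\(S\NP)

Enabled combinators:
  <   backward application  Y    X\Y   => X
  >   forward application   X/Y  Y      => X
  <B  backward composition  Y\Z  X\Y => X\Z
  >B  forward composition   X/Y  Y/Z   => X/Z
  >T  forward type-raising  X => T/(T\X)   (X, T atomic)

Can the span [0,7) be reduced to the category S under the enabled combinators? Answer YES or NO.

YES

[0,7] S   <
  [0,6] S\NP   <B
    [0,3] (S\N)\NP   >
      [0,1] "sent" : ((S\N)\NP)/N
      [1,3] N   >
        [1,2] "heard" : N/S
        [2,3] "in" : S
    [3,6] S\(S\N)   >
      [3,4] "found" : (S\(S\N))/NP
      [4,6] NP   >
        [4,5] "gave" : NP/(NP\S)
        [5,6] "some" : NP\S
  [6,7] "the" : S\(S\NP)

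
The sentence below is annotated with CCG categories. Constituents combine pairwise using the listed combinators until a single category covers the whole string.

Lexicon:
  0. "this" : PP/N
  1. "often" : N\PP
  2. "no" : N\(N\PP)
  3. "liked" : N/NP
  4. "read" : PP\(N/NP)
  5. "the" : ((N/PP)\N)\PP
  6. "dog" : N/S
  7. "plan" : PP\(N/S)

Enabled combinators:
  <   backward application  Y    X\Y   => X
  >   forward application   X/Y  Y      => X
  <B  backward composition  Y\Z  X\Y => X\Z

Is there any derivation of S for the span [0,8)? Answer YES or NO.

NO

PP/N N\PP N\(N\PP) N/NP PP\(N/NP) ((N/PP)\N)\PP N/S PP\(N/S)
CKY chart[0,8] = {PP}; S ∉ chart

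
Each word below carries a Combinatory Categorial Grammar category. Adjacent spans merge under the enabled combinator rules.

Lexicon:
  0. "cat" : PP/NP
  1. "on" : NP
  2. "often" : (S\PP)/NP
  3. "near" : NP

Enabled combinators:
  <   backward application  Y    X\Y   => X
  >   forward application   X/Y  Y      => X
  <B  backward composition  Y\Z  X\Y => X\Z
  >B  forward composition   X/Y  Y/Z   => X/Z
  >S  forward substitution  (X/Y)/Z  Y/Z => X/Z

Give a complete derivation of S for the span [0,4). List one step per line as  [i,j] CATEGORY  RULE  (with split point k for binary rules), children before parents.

[0,4] S   <
  [0,2] PP   >
    [0,1] "cat" : PP/NP
    [1,2] "on" : NP
  [2,4] S\PP   >
    [2,3] "often" : (S\PP)/NP
    [3,4] "near" : NP

[0,1] PP/NP  lex  "cat"
[1,2] NP  lex  "on"
[0,2] PP  >  k=1
[2,3] (S\PP)/NP  lex  "often"
[3,4] NP  lex  "near"
[2,4] S\PP  >  k=3
[0,4] S  <  k=2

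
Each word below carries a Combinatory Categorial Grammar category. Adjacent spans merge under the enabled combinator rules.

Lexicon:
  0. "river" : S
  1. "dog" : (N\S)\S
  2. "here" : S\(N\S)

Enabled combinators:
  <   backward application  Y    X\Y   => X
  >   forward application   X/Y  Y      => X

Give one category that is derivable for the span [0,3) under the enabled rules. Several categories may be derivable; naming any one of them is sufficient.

S

[0,3] S   <
  [0,2] N\S   <
    [0,1] "river" : S
    [1,2] "dog" : (N\S)\S
  [2,3] "here" : S\(N\S)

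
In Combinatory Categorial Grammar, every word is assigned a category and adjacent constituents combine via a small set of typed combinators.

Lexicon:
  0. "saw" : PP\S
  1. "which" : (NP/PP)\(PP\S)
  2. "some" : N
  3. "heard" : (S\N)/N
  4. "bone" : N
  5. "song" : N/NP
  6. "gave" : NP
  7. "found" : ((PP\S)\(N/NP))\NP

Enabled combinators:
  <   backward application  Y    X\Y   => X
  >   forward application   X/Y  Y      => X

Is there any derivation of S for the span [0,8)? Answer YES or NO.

NO

PP\S (NP/PP)\(PP\S) N (S\N)/N N N/NP NP ((PP\S)\(N/NP))\NP
CKY chart[0,8] = {NP}; S ∉ chart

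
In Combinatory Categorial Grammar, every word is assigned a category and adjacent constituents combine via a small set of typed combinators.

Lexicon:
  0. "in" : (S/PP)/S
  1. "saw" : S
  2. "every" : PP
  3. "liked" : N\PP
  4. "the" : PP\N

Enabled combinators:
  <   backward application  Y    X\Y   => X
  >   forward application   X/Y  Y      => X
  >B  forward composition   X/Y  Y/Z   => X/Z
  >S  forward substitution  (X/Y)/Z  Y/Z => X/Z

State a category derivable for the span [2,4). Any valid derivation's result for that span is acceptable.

[0,5] S   >
  [0,2] S/PP   >
    [0,1] "in" : (S/PP)/S
    [1,2] "saw" : S
  [2,5] PP   <
    [2,4] N   <
      [2,3] "every" : PP
      [3,4] "liked" : N\PP
    [4,5] "the" : PP\N

N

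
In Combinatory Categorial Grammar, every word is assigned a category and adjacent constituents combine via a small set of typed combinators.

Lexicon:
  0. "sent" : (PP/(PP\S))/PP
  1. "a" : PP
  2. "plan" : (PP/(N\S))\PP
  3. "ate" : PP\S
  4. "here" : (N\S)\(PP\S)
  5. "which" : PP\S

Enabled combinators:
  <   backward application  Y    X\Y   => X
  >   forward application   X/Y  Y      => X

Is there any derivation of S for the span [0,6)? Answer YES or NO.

NO

(PP/(PP\S))/PP PP (PP/(N\S))\PP PP\S (N\S)\(PP\S) PP\S
CKY chart[0,6] = {PP}; S ∉ chart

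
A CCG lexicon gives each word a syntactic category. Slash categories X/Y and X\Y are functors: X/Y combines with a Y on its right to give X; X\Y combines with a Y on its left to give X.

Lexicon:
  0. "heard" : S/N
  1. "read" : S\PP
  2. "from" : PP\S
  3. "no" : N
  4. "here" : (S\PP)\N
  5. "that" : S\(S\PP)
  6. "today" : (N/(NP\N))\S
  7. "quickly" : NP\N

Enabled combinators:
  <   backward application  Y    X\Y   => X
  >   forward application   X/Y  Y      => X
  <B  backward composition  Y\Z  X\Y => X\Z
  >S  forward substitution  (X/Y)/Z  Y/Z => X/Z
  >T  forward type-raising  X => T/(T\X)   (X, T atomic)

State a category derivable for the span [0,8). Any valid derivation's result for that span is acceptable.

S

[0,8] S   >
  [0,1] "heard" : S/N
  [1,8] N   >
    [1,7] N/(NP\N)   <
      [1,6] S   <
        [1,5] S\PP   <B
          [1,2] "read" : S\PP
          [2,5] S\S   <B
            [2,3] "from" : PP\S
            [3,5] S\PP   <
              [3,4] "no" : N
              [4,5] "here" : (S\PP)\N
        [5,6] "that" : S\(S\PP)
      [6,7] "today" : (N/(NP\N))\S
    [7,8] "quickly" : NP\N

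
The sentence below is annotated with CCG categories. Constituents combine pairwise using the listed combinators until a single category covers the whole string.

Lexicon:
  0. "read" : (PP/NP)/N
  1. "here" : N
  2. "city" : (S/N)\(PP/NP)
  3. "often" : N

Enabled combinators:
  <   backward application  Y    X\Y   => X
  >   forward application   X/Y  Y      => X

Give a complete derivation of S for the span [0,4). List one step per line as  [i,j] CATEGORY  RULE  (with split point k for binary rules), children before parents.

[0,1] (PP/NP)/N  lex  "read"
[1,2] N  lex  "here"
[0,2] PP/NP  >  k=1
[2,3] (S/N)\(PP/NP)  lex  "city"
[0,3] S/N  <  k=2
[3,4] N  lex  "often"
[0,4] S  >  k=3

[0,4] S   >
  [0,3] S/N   <
    [0,2] PP/NP   >
      [0,1] "read" : (PP/NP)/N
      [1,2] "here" : N
    [2,3] "city" : (S/N)\(PP/NP)
  [3,4] "often" : N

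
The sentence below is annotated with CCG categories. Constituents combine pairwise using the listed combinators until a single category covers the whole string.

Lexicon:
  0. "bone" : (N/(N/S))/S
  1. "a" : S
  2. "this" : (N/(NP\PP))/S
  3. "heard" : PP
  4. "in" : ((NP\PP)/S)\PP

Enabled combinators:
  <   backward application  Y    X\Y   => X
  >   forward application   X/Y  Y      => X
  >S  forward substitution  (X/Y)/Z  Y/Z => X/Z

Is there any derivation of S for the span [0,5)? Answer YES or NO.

(N/(N/S))/S S (N/(NP\PP))/S PP ((NP\PP)/S)\PP
CKY chart[0,5] = {N}; S ∉ chart

NO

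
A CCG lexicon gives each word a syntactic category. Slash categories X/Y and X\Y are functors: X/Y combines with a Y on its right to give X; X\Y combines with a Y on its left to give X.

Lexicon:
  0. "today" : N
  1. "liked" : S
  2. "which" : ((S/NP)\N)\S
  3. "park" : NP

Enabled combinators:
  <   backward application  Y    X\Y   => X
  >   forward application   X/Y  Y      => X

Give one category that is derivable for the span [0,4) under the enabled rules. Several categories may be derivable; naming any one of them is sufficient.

[0,4] S   >
  [0,3] S/NP   <
    [0,1] "today" : N
    [1,3] (S/NP)\N   <
      [1,2] "liked" : S
      [2,3] "which" : ((S/NP)\N)\S
  [3,4] "park" : NP

S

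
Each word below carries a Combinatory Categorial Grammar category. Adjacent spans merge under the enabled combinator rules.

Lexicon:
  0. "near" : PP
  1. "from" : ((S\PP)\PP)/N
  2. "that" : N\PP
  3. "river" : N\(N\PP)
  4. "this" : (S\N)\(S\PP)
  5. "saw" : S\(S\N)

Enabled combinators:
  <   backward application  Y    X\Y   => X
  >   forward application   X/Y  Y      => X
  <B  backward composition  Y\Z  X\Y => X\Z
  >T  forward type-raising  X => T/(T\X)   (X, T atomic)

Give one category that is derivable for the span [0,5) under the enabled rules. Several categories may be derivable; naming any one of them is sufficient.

[0,6] S   <
  [0,5] S\N   <
    [0,4] S\PP   <
      [0,1] "near" : PP
      [1,4] (S\PP)\PP   >
        [1,2] "from" : ((S\PP)\PP)/N
        [2,4] N   <
          [2,3] "that" : N\PP
          [3,4] "river" : N\(N\PP)
    [4,5] "this" : (S\N)\(S\PP)
  [5,6] "saw" : S\(S\N)

S\N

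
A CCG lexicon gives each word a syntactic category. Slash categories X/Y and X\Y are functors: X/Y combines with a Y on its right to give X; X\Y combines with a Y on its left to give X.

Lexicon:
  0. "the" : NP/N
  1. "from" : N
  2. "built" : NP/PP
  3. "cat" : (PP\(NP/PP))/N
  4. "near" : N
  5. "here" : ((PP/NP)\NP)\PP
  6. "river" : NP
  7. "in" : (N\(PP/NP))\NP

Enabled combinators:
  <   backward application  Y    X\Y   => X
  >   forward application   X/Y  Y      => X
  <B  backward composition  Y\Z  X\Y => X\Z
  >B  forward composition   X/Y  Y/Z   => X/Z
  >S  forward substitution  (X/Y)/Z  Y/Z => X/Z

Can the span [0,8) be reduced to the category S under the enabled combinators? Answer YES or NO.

NP/N N NP/PP (PP\(NP/PP))/N N ((PP/NP)\NP)\PP NP (N\(PP/NP))\NP
CKY chart[0,8] = {N}; S ∉ chart

NO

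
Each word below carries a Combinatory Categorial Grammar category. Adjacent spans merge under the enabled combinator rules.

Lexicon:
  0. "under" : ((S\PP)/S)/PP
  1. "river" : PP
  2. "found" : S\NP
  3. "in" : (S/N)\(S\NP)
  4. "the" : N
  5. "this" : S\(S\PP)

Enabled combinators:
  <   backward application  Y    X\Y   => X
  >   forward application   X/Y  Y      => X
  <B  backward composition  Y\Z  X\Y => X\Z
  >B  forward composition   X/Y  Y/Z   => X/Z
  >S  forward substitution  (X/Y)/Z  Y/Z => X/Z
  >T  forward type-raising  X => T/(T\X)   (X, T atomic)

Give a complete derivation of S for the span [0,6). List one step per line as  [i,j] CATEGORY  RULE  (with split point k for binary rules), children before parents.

[0,6] S   <
  [0,5] S\PP   >
    [0,2] (S\PP)/S   >
      [0,1] "under" : ((S\PP)/S)/PP
      [1,2] "river" : PP
    [2,5] S   >
      [2,4] S/N   <
        [2,3] "found" : S\NP
        [3,4] "in" : (S/N)\(S\NP)
      [4,5] "the" : N
  [5,6] "this" : S\(S\PP)

[0,1] ((S\PP)/S)/PP  lex  "under"
[1,2] PP  lex  "river"
[0,2] (S\PP)/S  >  k=1
[2,3] S\NP  lex  "found"
[3,4] (S/N)\(S\NP)  lex  "in"
[2,4] S/N  <  k=3
[4,5] N  lex  "the"
[2,5] S  >  k=4
[0,5] S\PP  >  k=2
[5,6] S\(S\PP)  lex  "this"
[0,6] S  <  k=5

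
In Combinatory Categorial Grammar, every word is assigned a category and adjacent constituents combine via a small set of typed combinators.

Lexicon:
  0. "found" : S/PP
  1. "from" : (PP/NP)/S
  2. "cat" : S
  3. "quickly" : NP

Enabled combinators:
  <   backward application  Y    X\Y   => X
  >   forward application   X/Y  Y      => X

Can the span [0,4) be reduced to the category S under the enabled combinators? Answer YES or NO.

YES

[0,4] S   >
  [0,1] "found" : S/PP
  [1,4] PP   >
    [1,3] PP/NP   >
      [1,2] "from" : (PP/NP)/S
      [2,3] "cat" : S
    [3,4] "quickly" : NP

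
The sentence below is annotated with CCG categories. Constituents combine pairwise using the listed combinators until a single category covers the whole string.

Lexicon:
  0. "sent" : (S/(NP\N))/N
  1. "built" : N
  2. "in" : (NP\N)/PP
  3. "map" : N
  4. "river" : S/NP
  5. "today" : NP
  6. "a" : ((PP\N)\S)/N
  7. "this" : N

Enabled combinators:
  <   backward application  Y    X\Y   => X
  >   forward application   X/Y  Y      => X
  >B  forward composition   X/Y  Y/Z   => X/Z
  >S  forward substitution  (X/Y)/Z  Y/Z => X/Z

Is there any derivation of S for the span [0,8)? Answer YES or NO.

YES

[0,8] S   >
  [0,3] S/PP   >B
    [0,2] S/(NP\N)   >
      [0,1] "sent" : (S/(NP\N))/N
      [1,2] "built" : N
    [2,3] "in" : (NP\N)/PP
  [3,8] PP   <
    [3,4] "map" : N
    [4,8] PP\N   <
      [4,6] S   >
        [4,5] "river" : S/NP
        [5,6] "today" : NP
      [6,8] (PP\N)\S   >
        [6,7] "a" : ((PP\N)\S)/N
        [7,8] "this" : N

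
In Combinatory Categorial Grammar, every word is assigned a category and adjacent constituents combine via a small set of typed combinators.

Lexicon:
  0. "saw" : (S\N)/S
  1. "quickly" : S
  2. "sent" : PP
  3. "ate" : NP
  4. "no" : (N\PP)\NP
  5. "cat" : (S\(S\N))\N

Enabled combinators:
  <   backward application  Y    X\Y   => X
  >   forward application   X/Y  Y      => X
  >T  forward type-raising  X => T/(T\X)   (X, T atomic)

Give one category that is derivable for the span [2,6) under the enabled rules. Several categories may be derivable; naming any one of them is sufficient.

S\(S\N)

[0,6] S   <
  [0,2] S\N   >
    [0,1] "saw" : (S\N)/S
    [1,2] "quickly" : S
  [2,6] S\(S\N)   <
    [2,5] N   <
      [2,3] "sent" : PP
      [3,5] N\PP   <
        [3,4] "ate" : NP
        [4,5] "no" : (N\PP)\NP
    [5,6] "cat" : (S\(S\N))\N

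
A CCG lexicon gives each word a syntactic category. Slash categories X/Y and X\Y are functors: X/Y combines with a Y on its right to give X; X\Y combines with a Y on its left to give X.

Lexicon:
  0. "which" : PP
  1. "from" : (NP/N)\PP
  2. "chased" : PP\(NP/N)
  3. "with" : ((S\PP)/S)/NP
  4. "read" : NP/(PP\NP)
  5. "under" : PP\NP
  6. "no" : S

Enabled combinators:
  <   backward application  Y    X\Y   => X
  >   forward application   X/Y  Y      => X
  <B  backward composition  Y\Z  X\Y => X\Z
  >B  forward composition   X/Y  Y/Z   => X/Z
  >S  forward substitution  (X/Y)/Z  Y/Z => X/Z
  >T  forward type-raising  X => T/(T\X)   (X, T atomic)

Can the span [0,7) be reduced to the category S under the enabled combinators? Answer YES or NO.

[0,7] S   <
  [0,3] PP   <
    [0,2] NP/N   <
      [0,1] "which" : PP
      [1,2] "from" : (NP/N)\PP
    [2,3] "chased" : PP\(NP/N)
  [3,7] S\PP   >
    [3,6] (S\PP)/S   >
      [3,4] "with" : ((S\PP)/S)/NP
      [4,6] NP   >
        [4,5] "read" : NP/(PP\NP)
        [5,6] "under" : PP\NP
    [6,7] "no" : S

YES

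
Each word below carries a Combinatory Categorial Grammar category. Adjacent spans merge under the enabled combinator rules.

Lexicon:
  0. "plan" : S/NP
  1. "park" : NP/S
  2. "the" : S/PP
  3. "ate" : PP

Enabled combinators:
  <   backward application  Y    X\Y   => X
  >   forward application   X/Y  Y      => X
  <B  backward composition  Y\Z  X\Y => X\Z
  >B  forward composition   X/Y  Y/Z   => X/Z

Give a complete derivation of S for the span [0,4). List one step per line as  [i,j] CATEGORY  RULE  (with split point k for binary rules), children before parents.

[0,1] S/NP  lex  "plan"
[1,2] NP/S  lex  "park"
[2,3] S/PP  lex  "the"
[3,4] PP  lex  "ate"
[2,4] S  >  k=3
[1,4] NP  >  k=2
[0,4] S  >  k=1

[0,4] S   >
  [0,1] "plan" : S/NP
  [1,4] NP   >
    [1,2] "park" : NP/S
    [2,4] S   >
      [2,3] "the" : S/PP
      [3,4] "ate" : PP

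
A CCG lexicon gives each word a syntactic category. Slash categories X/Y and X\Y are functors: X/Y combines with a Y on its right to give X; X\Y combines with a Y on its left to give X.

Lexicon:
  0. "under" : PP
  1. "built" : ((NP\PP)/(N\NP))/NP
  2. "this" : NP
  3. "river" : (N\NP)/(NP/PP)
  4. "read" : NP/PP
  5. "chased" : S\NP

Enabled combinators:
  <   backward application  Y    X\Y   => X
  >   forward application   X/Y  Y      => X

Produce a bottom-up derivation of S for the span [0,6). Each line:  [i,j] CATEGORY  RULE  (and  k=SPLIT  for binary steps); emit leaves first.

[0,1] PP  lex  "under"
[1,2] ((NP\PP)/(N\NP))/NP  lex  "built"
[2,3] NP  lex  "this"
[1,3] (NP\PP)/(N\NP)  >  k=2
[3,4] (N\NP)/(NP/PP)  lex  "river"
[4,5] NP/PP  lex  "read"
[3,5] N\NP  >  k=4
[1,5] NP\PP  >  k=3
[0,5] NP  <  k=1
[5,6] S\NP  lex  "chased"
[0,6] S  <  k=5

[0,6] S   <
  [0,5] NP   <
    [0,1] "under" : PP
    [1,5] NP\PP   >
      [1,3] (NP\PP)/(N\NP)   >
        [1,2] "built" : ((NP\PP)/(N\NP))/NP
        [2,3] "this" : NP
      [3,5] N\NP   >
        [3,4] "river" : (N\NP)/(NP/PP)
        [4,5] "read" : NP/PP
  [5,6] "chased" : S\NP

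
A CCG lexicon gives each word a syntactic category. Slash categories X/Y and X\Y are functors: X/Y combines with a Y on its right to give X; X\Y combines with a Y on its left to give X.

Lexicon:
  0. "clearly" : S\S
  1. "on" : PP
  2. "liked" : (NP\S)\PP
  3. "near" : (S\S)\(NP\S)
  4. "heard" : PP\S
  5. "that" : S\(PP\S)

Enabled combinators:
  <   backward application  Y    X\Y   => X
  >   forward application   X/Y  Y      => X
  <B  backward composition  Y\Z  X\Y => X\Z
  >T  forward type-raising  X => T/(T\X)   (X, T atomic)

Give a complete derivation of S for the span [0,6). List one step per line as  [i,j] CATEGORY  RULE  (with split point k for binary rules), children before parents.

[0,6] S   <
  [0,5] PP\S   <B
    [0,1] "clearly" : S\S
    [1,5] PP\S   <B
      [1,4] S\S   <
        [1,3] NP\S   <
          [1,2] "on" : PP
          [2,3] "liked" : (NP\S)\PP
        [3,4] "near" : (S\S)\(NP\S)
      [4,5] "heard" : PP\S
  [5,6] "that" : S\(PP\S)

[0,1] S\S  lex  "clearly"
[1,2] PP  lex  "on"
[2,3] (NP\S)\PP  lex  "liked"
[1,3] NP\S  <  k=2
[3,4] (S\S)\(NP\S)  lex  "near"
[1,4] S\S  <  k=3
[4,5] PP\S  lex  "heard"
[1,5] PP\S  <B  k=4
[0,5] PP\S  <B  k=1
[5,6] S\(PP\S)  lex  "that"
[0,6] S  <  k=5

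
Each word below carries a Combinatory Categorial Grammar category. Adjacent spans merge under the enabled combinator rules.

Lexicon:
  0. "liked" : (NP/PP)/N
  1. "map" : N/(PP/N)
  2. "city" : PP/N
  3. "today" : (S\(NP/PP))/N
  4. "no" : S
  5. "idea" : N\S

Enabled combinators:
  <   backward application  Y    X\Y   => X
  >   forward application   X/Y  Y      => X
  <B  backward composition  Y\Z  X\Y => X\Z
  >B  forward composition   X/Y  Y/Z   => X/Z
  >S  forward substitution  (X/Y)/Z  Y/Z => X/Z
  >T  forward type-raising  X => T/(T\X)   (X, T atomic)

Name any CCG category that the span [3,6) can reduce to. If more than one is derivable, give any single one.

S\(NP/PP)

[0,6] S   <
  [0,3] NP/PP   >
    [0,1] "liked" : (NP/PP)/N
    [1,3] N   >
      [1,2] "map" : N/(PP/N)
      [2,3] "city" : PP/N
  [3,6] S\(NP/PP)   >
    [3,4] "today" : (S\(NP/PP))/N
    [4,6] N   <
      [4,5] "no" : S
      [5,6] "idea" : N\S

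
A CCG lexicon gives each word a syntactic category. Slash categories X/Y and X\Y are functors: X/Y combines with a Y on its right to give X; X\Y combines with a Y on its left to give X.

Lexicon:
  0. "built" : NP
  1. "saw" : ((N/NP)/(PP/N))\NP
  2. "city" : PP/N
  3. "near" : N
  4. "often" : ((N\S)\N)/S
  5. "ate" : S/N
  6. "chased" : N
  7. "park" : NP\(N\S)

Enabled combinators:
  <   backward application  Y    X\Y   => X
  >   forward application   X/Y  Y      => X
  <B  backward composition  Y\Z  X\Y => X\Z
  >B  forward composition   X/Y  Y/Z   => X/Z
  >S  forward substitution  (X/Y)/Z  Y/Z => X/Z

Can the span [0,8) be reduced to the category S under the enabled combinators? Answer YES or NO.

NO

NP ((N/NP)/(PP/N))\NP PP/N N ((N\S)\N)/S S/N N NP\(N\S)
CKY chart[0,8] = {N}; S ∉ chart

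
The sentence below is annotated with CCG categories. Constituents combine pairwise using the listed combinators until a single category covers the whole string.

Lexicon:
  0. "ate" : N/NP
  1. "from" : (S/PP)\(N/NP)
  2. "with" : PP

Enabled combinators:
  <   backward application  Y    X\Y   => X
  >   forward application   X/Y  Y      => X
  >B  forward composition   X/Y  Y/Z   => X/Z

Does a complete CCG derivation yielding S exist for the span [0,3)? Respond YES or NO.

YES

[0,3] S   >
  [0,2] S/PP   <
    [0,1] "ate" : N/NP
    [1,2] "from" : (S/PP)\(N/NP)
  [2,3] "with" : PP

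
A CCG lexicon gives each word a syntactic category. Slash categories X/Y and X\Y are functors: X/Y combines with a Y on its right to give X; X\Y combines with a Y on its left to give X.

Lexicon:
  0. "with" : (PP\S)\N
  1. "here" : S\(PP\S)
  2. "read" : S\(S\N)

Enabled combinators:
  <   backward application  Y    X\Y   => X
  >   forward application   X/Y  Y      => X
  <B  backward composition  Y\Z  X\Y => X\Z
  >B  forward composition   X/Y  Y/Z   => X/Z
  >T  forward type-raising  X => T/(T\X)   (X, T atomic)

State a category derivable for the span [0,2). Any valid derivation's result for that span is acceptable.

[0,3] S   <
  [0,2] S\N   <B
    [0,1] "with" : (PP\S)\N
    [1,2] "here" : S\(PP\S)
  [2,3] "read" : S\(S\N)

S\N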